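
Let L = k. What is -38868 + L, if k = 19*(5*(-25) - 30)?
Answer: -41813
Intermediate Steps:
k = -2945 (k = 19*(-125 - 30) = 19*(-155) = -2945)
L = -2945
-38868 + L = -38868 - 2945 = -41813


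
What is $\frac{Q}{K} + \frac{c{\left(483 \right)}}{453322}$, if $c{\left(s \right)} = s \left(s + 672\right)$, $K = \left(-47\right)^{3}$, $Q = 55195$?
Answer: $\frac{32898110105}{47065250006} \approx 0.69899$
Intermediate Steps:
$K = -103823$
$c{\left(s \right)} = s \left(672 + s\right)$
$\frac{Q}{K} + \frac{c{\left(483 \right)}}{453322} = \frac{55195}{-103823} + \frac{483 \left(672 + 483\right)}{453322} = 55195 \left(- \frac{1}{103823}\right) + 483 \cdot 1155 \cdot \frac{1}{453322} = - \frac{55195}{103823} + 557865 \cdot \frac{1}{453322} = - \frac{55195}{103823} + \frac{557865}{453322} = \frac{32898110105}{47065250006}$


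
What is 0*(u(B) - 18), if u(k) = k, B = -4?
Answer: 0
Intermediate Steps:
0*(u(B) - 18) = 0*(-4 - 18) = 0*(-22) = 0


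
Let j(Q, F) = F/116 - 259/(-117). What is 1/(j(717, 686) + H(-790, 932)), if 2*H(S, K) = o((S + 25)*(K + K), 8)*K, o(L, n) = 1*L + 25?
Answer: -6786/4509199972907 ≈ -1.5049e-9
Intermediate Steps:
o(L, n) = 25 + L (o(L, n) = L + 25 = 25 + L)
H(S, K) = K*(25 + 2*K*(25 + S))/2 (H(S, K) = ((25 + (S + 25)*(K + K))*K)/2 = ((25 + (25 + S)*(2*K))*K)/2 = ((25 + 2*K*(25 + S))*K)/2 = (K*(25 + 2*K*(25 + S)))/2 = K*(25 + 2*K*(25 + S))/2)
j(Q, F) = 259/117 + F/116 (j(Q, F) = F*(1/116) - 259*(-1/117) = F/116 + 259/117 = 259/117 + F/116)
1/(j(717, 686) + H(-790, 932)) = 1/((259/117 + (1/116)*686) + (1/2)*932*(25 + 2*932*(25 - 790))) = 1/((259/117 + 343/58) + (1/2)*932*(25 + 2*932*(-765))) = 1/(55153/6786 + (1/2)*932*(25 - 1425960)) = 1/(55153/6786 + (1/2)*932*(-1425935)) = 1/(55153/6786 - 664485710) = 1/(-4509199972907/6786) = -6786/4509199972907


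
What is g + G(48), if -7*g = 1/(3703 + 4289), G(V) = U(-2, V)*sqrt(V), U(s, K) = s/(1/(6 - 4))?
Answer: -1/55944 - 16*sqrt(3) ≈ -27.713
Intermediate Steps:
U(s, K) = 2*s (U(s, K) = s/(1/2) = s*2 = 2*s)
G(V) = -4*sqrt(V) (G(V) = (2*(-2))*sqrt(V) = -4*sqrt(V))
g = -1/55944 (g = -1/(7*(3703 + 4289)) = -1/7/7992 = -1/7*1/7992 = -1/55944 ≈ -1.7875e-5)
g + G(48) = -1/55944 - 16*sqrt(3)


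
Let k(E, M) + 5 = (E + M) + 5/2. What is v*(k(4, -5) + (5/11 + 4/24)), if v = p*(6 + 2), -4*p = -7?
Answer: -1330/33 ≈ -40.303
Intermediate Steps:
p = 7/4 (p = -¼*(-7) = 7/4 ≈ 1.7500)
k(E, M) = -5/2 + E + M (k(E, M) = -5 + ((E + M) + 5/2) = -5 + (5/2 + E + M) = -5/2 + E + M)
v = 14 (v = 7*(6 + 2)/4 = (7/4)*8 = 14)
v*(k(4, -5) + (5/11 + 4/24)) = 14*((-5/2 + 4 - 5) + (5/11 + 4/24)) = 14*(-7/2 + (5*(1/11) + 4*(1/24))) = 14*(-7/2 + (5/11 + ⅙)) = 14*(-7/2 + 41/66) = 14*(-95/33) = -1330/33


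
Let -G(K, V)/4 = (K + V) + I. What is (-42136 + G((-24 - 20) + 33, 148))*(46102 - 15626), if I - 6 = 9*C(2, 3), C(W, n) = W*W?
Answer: -1305957552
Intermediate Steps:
C(W, n) = W²
I = 42 (I = 6 + 9*2² = 6 + 9*4 = 6 + 36 = 42)
G(K, V) = -168 - 4*K - 4*V (G(K, V) = -4*((K + V) + 42) = -4*(42 + K + V) = -168 - 4*K - 4*V)
(-42136 + G((-24 - 20) + 33, 148))*(46102 - 15626) = (-42136 + (-168 - 4*((-24 - 20) + 33) - 4*148))*(46102 - 15626) = (-42136 + (-168 - 4*(-44 + 33) - 592))*30476 = (-42136 + (-168 - 4*(-11) - 592))*30476 = (-42136 + (-168 + 44 - 592))*30476 = (-42136 - 716)*30476 = -42852*30476 = -1305957552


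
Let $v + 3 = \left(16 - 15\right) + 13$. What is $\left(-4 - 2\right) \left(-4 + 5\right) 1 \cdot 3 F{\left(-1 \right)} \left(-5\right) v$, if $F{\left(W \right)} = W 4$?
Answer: $-3960$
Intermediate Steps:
$F{\left(W \right)} = 4 W$
$v = 11$ ($v = -3 + \left(\left(16 - 15\right) + 13\right) = -3 + \left(1 + 13\right) = -3 + 14 = 11$)
$\left(-4 - 2\right) \left(-4 + 5\right) 1 \cdot 3 F{\left(-1 \right)} \left(-5\right) v = \left(-4 - 2\right) \left(-4 + 5\right) 1 \cdot 3 \cdot 4 \left(-1\right) \left(-5\right) 11 = - 6 \cdot 1 \cdot 1 \cdot 3 \left(-4\right) \left(-5\right) 11 = \left(-6\right) 1 \left(\left(-12\right) \left(-5\right)\right) 11 = \left(-6\right) 60 \cdot 11 = \left(-360\right) 11 = -3960$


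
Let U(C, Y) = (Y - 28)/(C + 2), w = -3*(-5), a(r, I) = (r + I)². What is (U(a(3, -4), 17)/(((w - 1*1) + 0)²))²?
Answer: 121/345744 ≈ 0.00034997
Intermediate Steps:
a(r, I) = (I + r)²
w = 15
U(C, Y) = (-28 + Y)/(2 + C)
(U(a(3, -4), 17)/(((w - 1*1) + 0)²))² = (((-28 + 17)/(2 + (-4 + 3)²))/(((15 - 1*1) + 0)²))² = ((-11/(2 + (-1)²))/(((15 - 1) + 0)²))² = ((-11/(2 + 1))/((14 + 0)²))² = ((-11/3)/(14²))² = (((⅓)*(-11))/196)² = (-11/3*1/196)² = (-11/588)² = 121/345744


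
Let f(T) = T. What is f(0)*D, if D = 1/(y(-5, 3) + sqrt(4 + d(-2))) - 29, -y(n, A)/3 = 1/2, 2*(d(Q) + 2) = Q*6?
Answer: 0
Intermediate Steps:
d(Q) = -2 + 3*Q (d(Q) = -2 + (Q*6)/2 = -2 + (6*Q)/2 = -2 + 3*Q)
y(n, A) = -3/2
D = -29 + 4*(-3/2 - 2*I)/25 (D = 1/(-3/2 + sqrt(4 + (-2 + 3*(-2)))) - 29 = 1/(-3/2 + sqrt(4 + (-2 - 6))) - 29 = 1/(-3/2 + sqrt(4 - 8)) - 29 = 1/(-3/2 + sqrt(-4)) - 29 = 1/(-3/2 + 2*I) - 29 = 4*(-3/2 - 2*I)/25 - 29 = -29 + 4*(-3/2 - 2*I)/25 ≈ -29.24 - 0.32*I)
f(0)*D = 0*(-731/25 - 8*I/25) = 0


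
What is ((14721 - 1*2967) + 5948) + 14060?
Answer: 31762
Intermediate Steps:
((14721 - 1*2967) + 5948) + 14060 = ((14721 - 2967) + 5948) + 14060 = (11754 + 5948) + 14060 = 17702 + 14060 = 31762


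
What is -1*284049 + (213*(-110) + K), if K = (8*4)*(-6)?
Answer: -307671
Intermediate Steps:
K = -192 (K = 32*(-6) = -192)
-1*284049 + (213*(-110) + K) = -1*284049 + (213*(-110) - 192) = -284049 + (-23430 - 192) = -284049 - 23622 = -307671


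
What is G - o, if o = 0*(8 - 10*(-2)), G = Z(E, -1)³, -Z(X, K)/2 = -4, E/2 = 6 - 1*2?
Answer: 512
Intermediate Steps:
E = 8 (E = 2*(6 - 1*2) = 2*(6 - 2) = 2*4 = 8)
Z(X, K) = 8 (Z(X, K) = -2*(-4) = 8)
G = 512 (G = 8³ = 512)
o = 0 (o = 0*(8 + 20) = 0*28 = 0)
G - o = 512 - 1*0 = 512 + 0 = 512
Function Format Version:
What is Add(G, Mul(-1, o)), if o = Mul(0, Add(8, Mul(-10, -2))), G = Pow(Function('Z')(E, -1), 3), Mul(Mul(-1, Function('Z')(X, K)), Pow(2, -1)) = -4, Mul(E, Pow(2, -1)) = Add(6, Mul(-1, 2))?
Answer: 512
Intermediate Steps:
E = 8 (E = Mul(2, Add(6, Mul(-1, 2))) = Mul(2, Add(6, -2)) = Mul(2, 4) = 8)
Function('Z')(X, K) = 8 (Function('Z')(X, K) = Mul(-2, -4) = 8)
G = 512 (G = Pow(8, 3) = 512)
o = 0 (o = Mul(0, Add(8, 20)) = Mul(0, 28) = 0)
Add(G, Mul(-1, o)) = Add(512, Mul(-1, 0)) = Add(512, 0) = 512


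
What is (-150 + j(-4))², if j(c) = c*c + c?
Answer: 19044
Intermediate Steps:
j(c) = c + c² (j(c) = c² + c = c + c²)
(-150 + j(-4))² = (-150 - 4*(1 - 4))² = (-150 - 4*(-3))² = (-150 + 12)² = (-138)² = 19044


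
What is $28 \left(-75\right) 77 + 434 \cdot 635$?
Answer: $113890$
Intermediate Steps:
$28 \left(-75\right) 77 + 434 \cdot 635 = \left(-2100\right) 77 + 275590 = -161700 + 275590 = 113890$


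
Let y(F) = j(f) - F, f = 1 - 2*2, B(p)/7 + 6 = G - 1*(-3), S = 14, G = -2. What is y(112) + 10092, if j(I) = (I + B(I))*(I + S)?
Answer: 9562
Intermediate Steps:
B(p) = -35 (B(p) = -42 + 7*(-2 - 1*(-3)) = -42 + 7*(-2 + 3) = -42 + 7*1 = -42 + 7 = -35)
f = -3 (f = 1 - 4 = -3)
j(I) = (-35 + I)*(14 + I) (j(I) = (I - 35)*(I + 14) = (-35 + I)*(14 + I))
y(F) = -418 - F (y(F) = (-490 + (-3)**2 - 21*(-3)) - F = (-490 + 9 + 63) - F = -418 - F)
y(112) + 10092 = (-418 - 1*112) + 10092 = (-418 - 112) + 10092 = -530 + 10092 = 9562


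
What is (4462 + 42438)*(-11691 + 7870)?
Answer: -179204900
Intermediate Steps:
(4462 + 42438)*(-11691 + 7870) = 46900*(-3821) = -179204900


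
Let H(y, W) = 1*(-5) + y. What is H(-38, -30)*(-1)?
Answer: 43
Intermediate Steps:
H(y, W) = -5 + y
H(-38, -30)*(-1) = (-5 - 38)*(-1) = -43*(-1) = 43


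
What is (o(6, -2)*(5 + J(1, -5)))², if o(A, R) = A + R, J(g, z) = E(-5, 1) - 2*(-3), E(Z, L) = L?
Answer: 2304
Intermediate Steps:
J(g, z) = 7 (J(g, z) = 1 - 2*(-3) = 1 + 6 = 7)
(o(6, -2)*(5 + J(1, -5)))² = ((6 - 2)*(5 + 7))² = (4*12)² = 48² = 2304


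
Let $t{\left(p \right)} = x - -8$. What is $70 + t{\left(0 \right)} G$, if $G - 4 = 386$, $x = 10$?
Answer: $7090$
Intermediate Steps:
$G = 390$ ($G = 4 + 386 = 390$)
$t{\left(p \right)} = 18$ ($t{\left(p \right)} = 10 - -8 = 10 + 8 = 18$)
$70 + t{\left(0 \right)} G = 70 + 18 \cdot 390 = 70 + 7020 = 7090$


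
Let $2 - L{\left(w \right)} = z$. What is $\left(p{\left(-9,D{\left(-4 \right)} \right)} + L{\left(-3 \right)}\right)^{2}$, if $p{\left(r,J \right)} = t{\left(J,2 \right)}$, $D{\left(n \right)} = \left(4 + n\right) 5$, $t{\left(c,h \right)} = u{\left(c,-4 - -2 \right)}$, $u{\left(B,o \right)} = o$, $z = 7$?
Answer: $49$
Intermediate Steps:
$L{\left(w \right)} = -5$ ($L{\left(w \right)} = 2 - 7 = -5$)
$t{\left(c,h \right)} = -2$ ($t{\left(c,h \right)} = -4 - -2 = -4 + 2 = -2$)
$D{\left(n \right)} = 20 + 5 n$
$p{\left(r,J \right)} = -2$
$\left(p{\left(-9,D{\left(-4 \right)} \right)} + L{\left(-3 \right)}\right)^{2} = \left(-2 - 5\right)^{2} = \left(-7\right)^{2} = 49$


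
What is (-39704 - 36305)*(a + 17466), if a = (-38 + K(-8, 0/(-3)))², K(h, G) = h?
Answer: -1488408238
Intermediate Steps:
a = 2116 (a = (-38 - 8)² = (-46)² = 2116)
(-39704 - 36305)*(a + 17466) = (-39704 - 36305)*(2116 + 17466) = -76009*19582 = -1488408238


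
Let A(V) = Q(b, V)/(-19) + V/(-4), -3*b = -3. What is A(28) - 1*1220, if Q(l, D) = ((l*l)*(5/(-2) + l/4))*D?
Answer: -23250/19 ≈ -1223.7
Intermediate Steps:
b = 1 (b = -⅓*(-3) = 1)
Q(l, D) = D*l²*(-5/2 + l/4) (Q(l, D) = (l²*(5*(-½) + l*(¼)))*D = (l²*(-5/2 + l/4))*D = D*l²*(-5/2 + l/4))
A(V) = -5*V/38 (A(V) = ((¼)*V*1²*(-10 + 1))/(-19) + V/(-4) = ((¼)*V*1*(-9))*(-1/19) + V*(-¼) = -9*V/4*(-1/19) - V/4 = 9*V/76 - V/4 = -5*V/38)
A(28) - 1*1220 = -5/38*28 - 1*1220 = -70/19 - 1220 = -23250/19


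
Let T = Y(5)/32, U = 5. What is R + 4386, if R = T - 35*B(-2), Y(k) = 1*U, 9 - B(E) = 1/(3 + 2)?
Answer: 130501/32 ≈ 4078.2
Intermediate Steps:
B(E) = 44/5 (B(E) = 9 - 1/(3 + 2) = 9 - 1/5 = 9 - 1*⅕ = 9 - ⅕ = 44/5)
Y(k) = 5 (Y(k) = 1*5 = 5)
T = 5/32 ≈ 0.15625
R = -9851/32 (R = 5/32 - 35*44/5 = 5/32 - 308 = -9851/32 ≈ -307.84)
R + 4386 = -9851/32 + 4386 = 130501/32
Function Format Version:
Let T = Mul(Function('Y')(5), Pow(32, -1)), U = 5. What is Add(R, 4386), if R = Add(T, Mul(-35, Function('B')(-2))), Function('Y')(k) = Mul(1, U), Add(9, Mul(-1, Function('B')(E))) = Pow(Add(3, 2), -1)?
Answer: Rational(130501, 32) ≈ 4078.2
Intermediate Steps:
Function('B')(E) = Rational(44, 5) (Function('B')(E) = Add(9, Mul(-1, Pow(Add(3, 2), -1))) = Add(9, Mul(-1, Pow(5, -1))) = Add(9, Mul(-1, Rational(1, 5))) = Add(9, Rational(-1, 5)) = Rational(44, 5))
Function('Y')(k) = 5 (Function('Y')(k) = Mul(1, 5) = 5)
T = Rational(5, 32) (T = Mul(5, Pow(32, -1)) = Mul(5, Rational(1, 32)) = Rational(5, 32) ≈ 0.15625)
R = Rational(-9851, 32) (R = Add(Rational(5, 32), Mul(-35, Rational(44, 5))) = Add(Rational(5, 32), -308) = Rational(-9851, 32) ≈ -307.84)
Add(R, 4386) = Add(Rational(-9851, 32), 4386) = Rational(130501, 32)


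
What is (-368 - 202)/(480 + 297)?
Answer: -190/259 ≈ -0.73359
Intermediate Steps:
(-368 - 202)/(480 + 297) = -570/777 = -570*1/777 = -190/259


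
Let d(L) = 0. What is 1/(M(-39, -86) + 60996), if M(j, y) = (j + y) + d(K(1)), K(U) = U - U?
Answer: 1/60871 ≈ 1.6428e-5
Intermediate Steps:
K(U) = 0
M(j, y) = j + y (M(j, y) = (j + y) + 0 = j + y)
1/(M(-39, -86) + 60996) = 1/((-39 - 86) + 60996) = 1/(-125 + 60996) = 1/60871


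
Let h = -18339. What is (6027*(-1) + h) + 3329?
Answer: -21037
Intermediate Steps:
(6027*(-1) + h) + 3329 = (6027*(-1) - 18339) + 3329 = (-6027 - 18339) + 3329 = -24366 + 3329 = -21037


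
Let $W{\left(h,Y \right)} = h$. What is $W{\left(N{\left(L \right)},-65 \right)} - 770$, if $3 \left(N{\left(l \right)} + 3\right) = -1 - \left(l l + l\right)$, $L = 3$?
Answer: $- \frac{2332}{3} \approx -777.33$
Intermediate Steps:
$N{\left(l \right)} = - \frac{10}{3} - \frac{l}{3} - \frac{l^{2}}{3}$ ($N{\left(l \right)} = -3 + \frac{-1 - \left(l l + l\right)}{3} = -3 + \frac{-1 - \left(l^{2} + l\right)}{3} = -3 + \frac{-1 - \left(l + l^{2}\right)}{3} = -3 + \frac{-1 - l - l^{2}}{3} = -3 - \left(\frac{1}{3} + \frac{l}{3} + \frac{l^{2}}{3}\right) = - \frac{10}{3} - \frac{l}{3} - \frac{l^{2}}{3}$)
$W{\left(N{\left(L \right)},-65 \right)} - 770 = \left(- \frac{10}{3} - 1 - \frac{3^{2}}{3}\right) - 770 = \left(- \frac{10}{3} - 1 - 3\right) - 770 = - \frac{22}{3} - 770 = - \frac{2332}{3}$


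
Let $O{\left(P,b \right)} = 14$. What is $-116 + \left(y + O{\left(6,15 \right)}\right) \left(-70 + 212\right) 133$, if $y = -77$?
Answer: $-1189934$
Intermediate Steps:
$-116 + \left(y + O{\left(6,15 \right)}\right) \left(-70 + 212\right) 133 = -116 + \left(-77 + 14\right) \left(-70 + 212\right) 133 = -116 + \left(-63\right) 142 \cdot 133 = -116 - 1189818 = -1189934$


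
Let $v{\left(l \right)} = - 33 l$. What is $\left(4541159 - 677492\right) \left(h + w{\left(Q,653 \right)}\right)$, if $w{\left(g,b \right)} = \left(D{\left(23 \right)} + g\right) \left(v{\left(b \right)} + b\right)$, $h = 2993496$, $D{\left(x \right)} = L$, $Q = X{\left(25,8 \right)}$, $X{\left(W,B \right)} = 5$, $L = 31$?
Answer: $8659405027080$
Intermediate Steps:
$Q = 5$
$D{\left(x \right)} = 31$
$w{\left(g,b \right)} = - 32 b \left(31 + g\right)$ ($w{\left(g,b \right)} = \left(31 + g\right) \left(- 33 b + b\right) = \left(31 + g\right) \left(- 32 b\right) = - 32 b \left(31 + g\right)$)
$\left(4541159 - 677492\right) \left(h + w{\left(Q,653 \right)}\right) = \left(4541159 - 677492\right) \left(2993496 + 32 \cdot 653 \left(-31 - 5\right)\right) = 3863667 \left(2993496 + 32 \cdot 653 \left(-31 - 5\right)\right) = 3863667 \left(2993496 + 32 \cdot 653 \left(-36\right)\right) = 3863667 \left(2993496 - 752256\right) = 3863667 \cdot 2241240 = 8659405027080$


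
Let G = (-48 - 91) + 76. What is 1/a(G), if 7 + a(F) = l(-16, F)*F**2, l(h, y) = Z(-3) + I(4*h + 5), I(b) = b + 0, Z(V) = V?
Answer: -1/246085 ≈ -4.0636e-6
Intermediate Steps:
I(b) = b
l(h, y) = 2 + 4*h (l(h, y) = -3 + (4*h + 5) = -3 + (5 + 4*h) = 2 + 4*h)
G = -63 (G = -139 + 76 = -63)
a(F) = -7 - 62*F**2 (a(F) = -7 + (2 + 4*(-16))*F**2 = -7 + (2 - 64)*F**2 = -7 - 62*F**2)
1/a(G) = 1/(-7 - 62*(-63)**2) = 1/(-7 - 62*3969) = 1/(-7 - 246078) = 1/(-246085) = -1/246085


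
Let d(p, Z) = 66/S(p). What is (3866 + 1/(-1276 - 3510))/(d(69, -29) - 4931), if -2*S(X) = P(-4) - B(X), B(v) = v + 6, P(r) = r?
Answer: -1461711325/1863749762 ≈ -0.78429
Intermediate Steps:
B(v) = 6 + v
S(X) = 5 + X/2 (S(X) = -(-4 - (6 + X))/2 = -(-4 + (-6 - X))/2 = -(-10 - X)/2 = 5 + X/2)
d(p, Z) = 66/(5 + p/2)
(3866 + 1/(-1276 - 3510))/(d(69, -29) - 4931) = (3866 + 1/(-1276 - 3510))/(132/(10 + 69) - 4931) = (3866 + 1/(-4786))/(132/79 - 4931) = (3866 - 1/4786)/(132*(1/79) - 4931) = 18502675/(4786*(132/79 - 4931)) = 18502675/(4786*(-389417/79)) = (18502675/4786)*(-79/389417) = -1461711325/1863749762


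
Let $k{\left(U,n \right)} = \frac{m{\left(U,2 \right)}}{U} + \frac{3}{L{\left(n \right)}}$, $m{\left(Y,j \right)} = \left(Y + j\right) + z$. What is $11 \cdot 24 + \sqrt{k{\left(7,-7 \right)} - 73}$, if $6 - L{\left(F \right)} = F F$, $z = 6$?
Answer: $264 + \frac{i \sqrt{6426049}}{301} \approx 264.0 + 8.4218 i$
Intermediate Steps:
$L{\left(F \right)} = 6 - F^{2}$ ($L{\left(F \right)} = 6 - F F = 6 - F^{2}$)
$m{\left(Y,j \right)} = 6 + Y + j$ ($m{\left(Y,j \right)} = \left(Y + j\right) + 6 = 6 + Y + j$)
$k{\left(U,n \right)} = \frac{3}{6 - n^{2}} + \frac{8 + U}{U}$ ($k{\left(U,n \right)} = \frac{6 + U + 2}{U} + \frac{3}{6 - n^{2}} = \frac{8 + U}{U} + \frac{3}{6 - n^{2}} = \frac{3}{6 - n^{2}} + \frac{8 + U}{U}$)
$11 \cdot 24 + \sqrt{k{\left(7,-7 \right)} - 73} = 11 \cdot 24 + \sqrt{\frac{\left(-3\right) 7 + \left(-6 + \left(-7\right)^{2}\right) \left(8 + 7\right)}{7 \left(-6 + \left(-7\right)^{2}\right)} - 73} = 264 + \sqrt{\frac{-21 + \left(-6 + 49\right) 15}{7 \left(-6 + 49\right)} - 73} = 264 + \sqrt{\frac{-21 + 43 \cdot 15}{7 \cdot 43} - 73} = 264 + \sqrt{\frac{1}{7} \cdot \frac{1}{43} \left(-21 + 645\right) - 73} = 264 + \sqrt{\frac{1}{7} \cdot \frac{1}{43} \cdot 624 - 73} = 264 + \sqrt{\frac{624}{301} - 73} = 264 + \sqrt{- \frac{21349}{301}} = 264 + \frac{i \sqrt{6426049}}{301}$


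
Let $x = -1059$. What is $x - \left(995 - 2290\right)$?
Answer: $236$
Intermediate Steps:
$x - \left(995 - 2290\right) = -1059 - \left(995 - 2290\right) = -1059 - -1295 = -1059 + 1295 = 236$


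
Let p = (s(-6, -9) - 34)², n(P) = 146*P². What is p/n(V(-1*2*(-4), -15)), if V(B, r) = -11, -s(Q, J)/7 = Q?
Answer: 32/8833 ≈ 0.0036228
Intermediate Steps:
s(Q, J) = -7*Q
p = 64 (p = (-7*(-6) - 34)² = (42 - 34)² = 8² = 64)
p/n(V(-1*2*(-4), -15)) = 64/((146*(-11)²)) = 64/((146*121)) = 64/17666 = 64*(1/17666) = 32/8833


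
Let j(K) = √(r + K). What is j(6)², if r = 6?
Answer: 12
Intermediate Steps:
j(K) = √(6 + K)
j(6)² = (√(6 + 6))² = (√12)² = (2*√3)² = 12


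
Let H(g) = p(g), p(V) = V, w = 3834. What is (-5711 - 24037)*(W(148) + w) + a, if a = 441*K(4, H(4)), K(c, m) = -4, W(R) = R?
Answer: -118458300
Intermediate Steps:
H(g) = g
a = -1764 (a = 441*(-4) = -1764)
(-5711 - 24037)*(W(148) + w) + a = (-5711 - 24037)*(148 + 3834) - 1764 = -29748*3982 - 1764 = -118456536 - 1764 = -118458300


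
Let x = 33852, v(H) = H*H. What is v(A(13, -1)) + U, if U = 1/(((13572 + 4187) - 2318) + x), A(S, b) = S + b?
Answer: 7098193/49293 ≈ 144.00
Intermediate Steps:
v(H) = H²
U = 1/49293 (U = 1/(((13572 + 4187) - 2318) + 33852) = 1/((17759 - 2318) + 33852) = 1/(15441 + 33852) = 1/49293 ≈ 2.0287e-5)
v(A(13, -1)) + U = (13 - 1)² + 1/49293 = 12² + 1/49293 = 144 + 1/49293 = 7098193/49293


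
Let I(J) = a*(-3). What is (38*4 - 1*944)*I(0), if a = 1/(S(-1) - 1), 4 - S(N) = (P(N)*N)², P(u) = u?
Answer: 1188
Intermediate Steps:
S(N) = 4 - N⁴ (S(N) = 4 - (N*N)² = 4 - (N²)² = 4 - N⁴)
a = ½ (a = 1/((4 - 1*(-1)⁴) - 1) = 1/((4 - 1*1) - 1) = 1/((4 - 1) - 1) = 1/(3 - 1) = 1/2 = ½ ≈ 0.50000)
I(J) = -3/2 (I(J) = (½)*(-3) = -3/2)
(38*4 - 1*944)*I(0) = (38*4 - 1*944)*(-3/2) = (152 - 944)*(-3/2) = -792*(-3/2) = 1188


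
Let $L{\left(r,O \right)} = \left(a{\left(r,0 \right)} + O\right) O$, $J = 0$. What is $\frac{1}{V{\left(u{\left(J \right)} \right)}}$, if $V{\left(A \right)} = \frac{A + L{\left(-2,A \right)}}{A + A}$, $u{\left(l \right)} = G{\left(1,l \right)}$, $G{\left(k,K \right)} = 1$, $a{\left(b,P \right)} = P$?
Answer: $1$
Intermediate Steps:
$L{\left(r,O \right)} = O^{2}$ ($L{\left(r,O \right)} = \left(0 + O\right) O = O O = O^{2}$)
$u{\left(l \right)} = 1$
$V{\left(A \right)} = \frac{A + A^{2}}{2 A}$ ($V{\left(A \right)} = \frac{A + A^{2}}{A + A} = \frac{A + A^{2}}{2 A}$)
$\frac{1}{V{\left(u{\left(J \right)} \right)}} = \frac{1}{\frac{1}{2} + \frac{1}{2} \cdot 1} = \frac{1}{\frac{1}{2} + \frac{1}{2}} = 1^{-1} = 1$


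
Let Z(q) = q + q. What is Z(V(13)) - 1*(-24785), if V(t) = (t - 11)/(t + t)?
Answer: 322207/13 ≈ 24785.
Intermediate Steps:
V(t) = (-11 + t)/(2*t) (V(t) = (-11 + t)/((2*t)) = (-11 + t)*(1/(2*t)) = (-11 + t)/(2*t))
Z(q) = 2*q
Z(V(13)) - 1*(-24785) = 2*((1/2)*(-11 + 13)/13) - 1*(-24785) = 2*((1/2)*(1/13)*2) + 24785 = 2*(1/13) + 24785 = 2/13 + 24785 = 322207/13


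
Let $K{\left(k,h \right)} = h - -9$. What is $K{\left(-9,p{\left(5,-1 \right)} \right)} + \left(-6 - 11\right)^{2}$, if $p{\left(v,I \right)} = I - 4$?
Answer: $293$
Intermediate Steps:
$p{\left(v,I \right)} = -4 + I$
$K{\left(k,h \right)} = 9 + h$ ($K{\left(k,h \right)} = h + 9 = 9 + h$)
$K{\left(-9,p{\left(5,-1 \right)} \right)} + \left(-6 - 11\right)^{2} = \left(9 - 5\right) + \left(-6 - 11\right)^{2} = \left(9 - 5\right) + \left(-17\right)^{2} = 4 + 289 = 293$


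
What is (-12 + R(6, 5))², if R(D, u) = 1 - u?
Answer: 256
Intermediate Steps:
(-12 + R(6, 5))² = (-12 + (1 - 1*5))² = (-12 + (1 - 5))² = (-12 - 4)² = (-16)² = 256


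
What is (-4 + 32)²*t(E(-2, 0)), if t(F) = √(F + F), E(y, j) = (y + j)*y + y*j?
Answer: 1568*√2 ≈ 2217.5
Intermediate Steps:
E(y, j) = j*y + y*(j + y) (E(y, j) = (j + y)*y + j*y = y*(j + y) + j*y = j*y + y*(j + y))
t(F) = √2*√F (t(F) = √(2*F) = √2*√F)
(-4 + 32)²*t(E(-2, 0)) = (-4 + 32)²*(√2*√(-2*(-2 + 2*0))) = 28²*(√2*√(-2*(-2 + 0))) = 784*(√2*√(-2*(-2))) = 784*(√2*√4) = 784*(√2*2) = 784*(2*√2) = 1568*√2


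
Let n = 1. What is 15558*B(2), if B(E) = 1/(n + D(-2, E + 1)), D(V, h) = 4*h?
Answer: 15558/13 ≈ 1196.8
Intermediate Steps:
B(E) = 1/(5 + 4*E) (B(E) = 1/(1 + 4*(E + 1)) = 1/(1 + 4*(1 + E)) = 1/(1 + (4 + 4*E)) = 1/(5 + 4*E))
15558*B(2) = 15558/(5 + 4*2) = 15558/(5 + 8) = 15558/13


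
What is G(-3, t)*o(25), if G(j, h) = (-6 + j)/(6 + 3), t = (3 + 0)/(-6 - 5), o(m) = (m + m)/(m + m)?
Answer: -1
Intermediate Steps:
o(m) = 1 (o(m) = (2*m)/((2*m)) = (2*m)*(1/(2*m)) = 1)
t = -3/11 (t = 3/(-11) = 3*(-1/11) = -3/11 ≈ -0.27273)
G(j, h) = -⅔ + j/9 (G(j, h) = (-6 + j)/9 = (-6 + j)*(⅑) = -⅔ + j/9)
G(-3, t)*o(25) = (-⅔ + (⅑)*(-3))*1 = (-⅔ - ⅓)*1 = -1*1 = -1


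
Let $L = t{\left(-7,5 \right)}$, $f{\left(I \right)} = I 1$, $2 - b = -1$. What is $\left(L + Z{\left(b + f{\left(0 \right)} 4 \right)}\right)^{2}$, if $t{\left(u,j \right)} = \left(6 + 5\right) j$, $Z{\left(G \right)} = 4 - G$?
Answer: $3136$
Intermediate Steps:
$b = 3$ ($b = 2 - -1 = 2 + 1 = 3$)
$f{\left(I \right)} = I$
$t{\left(u,j \right)} = 11 j$
$L = 55$ ($L = 11 \cdot 5 = 55$)
$\left(L + Z{\left(b + f{\left(0 \right)} 4 \right)}\right)^{2} = \left(55 + \left(4 - \left(3 + 0 \cdot 4\right)\right)\right)^{2} = \left(55 + \left(4 - \left(3 + 0\right)\right)\right)^{2} = \left(55 + \left(4 - 3\right)\right)^{2} = \left(55 + 1\right)^{2} = 56^{2} = 3136$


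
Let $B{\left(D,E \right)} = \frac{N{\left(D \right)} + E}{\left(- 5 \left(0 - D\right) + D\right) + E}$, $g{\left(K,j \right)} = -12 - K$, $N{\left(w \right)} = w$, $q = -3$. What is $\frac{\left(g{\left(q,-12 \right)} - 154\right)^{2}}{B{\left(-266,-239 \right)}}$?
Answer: $\frac{9750823}{101} \approx 96543.0$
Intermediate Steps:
$B{\left(D,E \right)} = \frac{D + E}{E + 6 D}$ ($B{\left(D,E \right)} = \frac{D + E}{\left(- 5 \left(0 - D\right) + D\right) + E} = \frac{D + E}{\left(- 5 \left(- D\right) + D\right) + E} = \frac{D + E}{\left(5 D + D\right) + E} = \frac{D + E}{6 D + E} = \frac{D + E}{E + 6 D}$)
$\frac{\left(g{\left(q,-12 \right)} - 154\right)^{2}}{B{\left(-266,-239 \right)}} = \frac{\left(\left(-12 - -3\right) - 154\right)^{2}}{\frac{1}{-239 + 6 \left(-266\right)} \left(-266 - 239\right)} = \frac{\left(\left(-12 + 3\right) - 154\right)^{2}}{\frac{1}{-239 - 1596} \left(-505\right)} = \frac{\left(-9 - 154\right)^{2}}{\frac{1}{-1835} \left(-505\right)} = \frac{\left(-163\right)^{2}}{\left(- \frac{1}{1835}\right) \left(-505\right)} = \frac{26569}{\frac{101}{367}} = 26569 \cdot \frac{367}{101} = \frac{9750823}{101}$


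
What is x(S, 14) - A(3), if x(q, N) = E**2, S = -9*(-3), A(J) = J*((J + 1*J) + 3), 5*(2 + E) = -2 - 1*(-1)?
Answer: -554/25 ≈ -22.160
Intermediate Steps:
E = -11/5 (E = -2 + (-2 - 1*(-1))/5 = -2 + (-2 + 1)/5 = -2 + (1/5)*(-1) = -2 - 1/5 = -11/5 ≈ -2.2000)
A(J) = J*(3 + 2*J) (A(J) = J*((J + J) + 3) = J*(2*J + 3) = J*(3 + 2*J))
S = 27
x(q, N) = 121/25 (x(q, N) = (-11/5)**2 = 121/25)
x(S, 14) - A(3) = 121/25 - 3*(3 + 2*3) = 121/25 - 3*(3 + 6) = 121/25 - 3*9 = 121/25 - 1*27 = 121/25 - 27 = -554/25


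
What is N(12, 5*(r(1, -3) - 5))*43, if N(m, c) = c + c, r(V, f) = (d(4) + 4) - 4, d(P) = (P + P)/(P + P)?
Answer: -1720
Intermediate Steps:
d(P) = 1 (d(P) = (2*P)/((2*P)) = (2*P)*(1/(2*P)) = 1)
r(V, f) = 1 (r(V, f) = (1 + 4) - 4 = 5 - 4 = 1)
N(m, c) = 2*c
N(12, 5*(r(1, -3) - 5))*43 = (2*(5*(1 - 5)))*43 = (2*(5*(-4)))*43 = (2*(-20))*43 = -40*43 = -1720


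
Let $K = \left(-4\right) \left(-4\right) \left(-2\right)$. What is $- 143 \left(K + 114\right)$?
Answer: $-11726$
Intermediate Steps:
$K = -32$ ($K = 16 \left(-2\right) = -32$)
$- 143 \left(K + 114\right) = - 143 \left(-32 + 114\right) = \left(-143\right) 82 = -11726$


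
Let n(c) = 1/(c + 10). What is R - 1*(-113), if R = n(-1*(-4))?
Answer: 1583/14 ≈ 113.07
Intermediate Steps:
n(c) = 1/(10 + c)
R = 1/14 (R = 1/(10 - 1*(-4)) = 1/(10 + 4) = 1/14 ≈ 0.071429)
R - 1*(-113) = 1/14 - 1*(-113) = 1/14 + 113 = 1583/14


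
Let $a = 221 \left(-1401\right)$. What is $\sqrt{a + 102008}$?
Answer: $7 i \sqrt{4237} \approx 455.65 i$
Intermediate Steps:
$a = -309621$
$\sqrt{a + 102008} = \sqrt{-309621 + 102008} = \sqrt{-207613} = 7 i \sqrt{4237}$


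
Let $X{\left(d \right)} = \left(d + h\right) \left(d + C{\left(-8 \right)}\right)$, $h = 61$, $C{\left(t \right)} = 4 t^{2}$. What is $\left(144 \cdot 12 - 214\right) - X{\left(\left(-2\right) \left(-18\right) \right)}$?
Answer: $-26810$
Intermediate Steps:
$X{\left(d \right)} = \left(61 + d\right) \left(256 + d\right)$ ($X{\left(d \right)} = \left(d + 61\right) \left(d + 4 \left(-8\right)^{2}\right) = \left(61 + d\right) \left(d + 4 \cdot 64\right) = \left(61 + d\right) \left(d + 256\right) = \left(61 + d\right) \left(256 + d\right)$)
$\left(144 \cdot 12 - 214\right) - X{\left(\left(-2\right) \left(-18\right) \right)} = \left(144 \cdot 12 - 214\right) - \left(15616 + \left(\left(-2\right) \left(-18\right)\right)^{2} + 317 \left(\left(-2\right) \left(-18\right)\right)\right) = \left(1728 - 214\right) - \left(15616 + 36^{2} + 317 \cdot 36\right) = 1514 - \left(15616 + 1296 + 11412\right) = 1514 - 28324 = -26810$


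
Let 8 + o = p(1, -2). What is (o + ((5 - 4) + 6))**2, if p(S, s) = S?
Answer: 0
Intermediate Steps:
o = -7 (o = -8 + 1 = -7)
(o + ((5 - 4) + 6))**2 = (-7 + ((5 - 4) + 6))**2 = (-7 + (1 + 6))**2 = (-7 + 7)**2 = 0**2 = 0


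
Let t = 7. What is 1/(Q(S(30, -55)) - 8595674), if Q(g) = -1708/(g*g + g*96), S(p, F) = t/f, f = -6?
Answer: -569/4890929722 ≈ -1.1634e-7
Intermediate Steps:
S(p, F) = -7/6 (S(p, F) = 7/(-6) = 7*(-1/6) = -7/6)
Q(g) = -1708/(g**2 + 96*g)
1/(Q(S(30, -55)) - 8595674) = 1/(-1708/((-7/6)*(96 - 7/6)) - 8595674) = 1/(-1708*(-6/7)/569/6 - 8595674) = 1/(-1708*(-6/7)*6/569 - 8595674) = 1/(8784/569 - 8595674) = 1/(-4890929722/569) = -569/4890929722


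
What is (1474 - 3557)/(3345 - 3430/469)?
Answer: -139561/223625 ≈ -0.62408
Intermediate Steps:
(1474 - 3557)/(3345 - 3430/469) = -2083/(3345 - 3430*1/469) = -2083/(3345 - 490/67) = -2083/223625/67 = -2083*67/223625 = -139561/223625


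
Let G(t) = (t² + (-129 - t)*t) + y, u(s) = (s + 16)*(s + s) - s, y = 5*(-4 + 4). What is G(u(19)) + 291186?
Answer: 122067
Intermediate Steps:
y = 0 (y = 5*0 = 0)
u(s) = -s + 2*s*(16 + s) (u(s) = (16 + s)*(2*s) - s = 2*s*(16 + s) - s = -s + 2*s*(16 + s))
G(t) = t² + t*(-129 - t) (G(t) = (t² + (-129 - t)*t) + 0 = (t² + t*(-129 - t)) + 0 = t² + t*(-129 - t))
G(u(19)) + 291186 = -2451*(31 + 2*19) + 291186 = -2451*(31 + 38) + 291186 = -2451*69 + 291186 = -129*1311 + 291186 = -169119 + 291186 = 122067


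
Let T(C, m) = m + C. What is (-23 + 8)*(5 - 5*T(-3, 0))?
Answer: -300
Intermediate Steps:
T(C, m) = C + m
(-23 + 8)*(5 - 5*T(-3, 0)) = (-23 + 8)*(5 - 5*(-3 + 0)) = -15*(5 - 5*(-3)) = -15*(5 + 15) = -15*20 = -300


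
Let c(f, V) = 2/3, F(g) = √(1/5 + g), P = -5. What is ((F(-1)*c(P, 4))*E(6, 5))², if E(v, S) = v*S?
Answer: -320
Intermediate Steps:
F(g) = √(⅕ + g)
c(f, V) = ⅔ (c(f, V) = 2*(⅓) = ⅔)
E(v, S) = S*v
((F(-1)*c(P, 4))*E(6, 5))² = (((√(5 + 25*(-1))/5)*(⅔))*(5*6))² = (((√(5 - 25)/5)*(⅔))*30)² = (((√(-20)/5)*(⅔))*30)² = ((((2*I*√5)/5)*(⅔))*30)² = (((2*I*√5/5)*(⅔))*30)² = ((4*I*√5/15)*30)² = (8*I*√5)² = -320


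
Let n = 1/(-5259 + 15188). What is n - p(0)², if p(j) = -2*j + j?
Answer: 1/9929 ≈ 0.00010072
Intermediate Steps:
p(j) = -j
n = 1/9929 ≈ 0.00010072
n - p(0)² = 1/9929 - (-1*0)² = 1/9929 - 1*0² = 1/9929 - 1*0 = 1/9929 + 0 = 1/9929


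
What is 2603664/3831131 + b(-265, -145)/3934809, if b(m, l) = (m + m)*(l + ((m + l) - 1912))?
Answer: 15254162633986/15074768738979 ≈ 1.0119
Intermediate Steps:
b(m, l) = 2*m*(-1912 + m + 2*l) (b(m, l) = (2*m)*(l + ((l + m) - 1912)) = (2*m)*(l + (-1912 + l + m)) = (2*m)*(-1912 + m + 2*l) = 2*m*(-1912 + m + 2*l))
2603664/3831131 + b(-265, -145)/3934809 = 2603664/3831131 + (2*(-265)*(-1912 - 265 + 2*(-145)))/3934809 = 2603664*(1/3831131) + (2*(-265)*(-1912 - 265 - 290))*(1/3934809) = 2603664/3831131 + (2*(-265)*(-2467))*(1/3934809) = 2603664/3831131 + 1307510*(1/3934809) = 2603664/3831131 + 1307510/3934809 = 15254162633986/15074768738979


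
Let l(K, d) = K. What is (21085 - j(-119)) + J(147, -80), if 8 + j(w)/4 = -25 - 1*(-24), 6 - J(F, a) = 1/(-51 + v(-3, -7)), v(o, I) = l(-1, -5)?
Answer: 1098605/52 ≈ 21127.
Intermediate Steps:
v(o, I) = -1
J(F, a) = 313/52 (J(F, a) = 6 - 1/(-51 - 1) = 6 - 1/(-52) = 6 - 1*(-1/52) = 6 + 1/52 = 313/52)
j(w) = -36 (j(w) = -32 + 4*(-25 - 1*(-24)) = -32 + 4*(-25 + 24) = -32 + 4*(-1) = -32 - 4 = -36)
(21085 - j(-119)) + J(147, -80) = (21085 - 1*(-36)) + 313/52 = (21085 + 36) + 313/52 = 21121 + 313/52 = 1098605/52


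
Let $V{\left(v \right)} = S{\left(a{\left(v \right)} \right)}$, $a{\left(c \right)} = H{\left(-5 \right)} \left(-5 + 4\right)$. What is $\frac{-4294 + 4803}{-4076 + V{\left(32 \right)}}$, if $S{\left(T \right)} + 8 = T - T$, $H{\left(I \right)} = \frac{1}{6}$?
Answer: $- \frac{509}{4084} \approx -0.12463$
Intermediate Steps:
$H{\left(I \right)} = \frac{1}{6}$
$a{\left(c \right)} = - \frac{1}{6}$ ($a{\left(c \right)} = \frac{-5 + 4}{6} = \frac{1}{6} \left(-1\right) = - \frac{1}{6}$)
$S{\left(T \right)} = -8$ ($S{\left(T \right)} = -8 + \left(T - T\right) = -8 + 0 = -8$)
$V{\left(v \right)} = -8$
$\frac{-4294 + 4803}{-4076 + V{\left(32 \right)}} = \frac{-4294 + 4803}{-4076 - 8} = \frac{509}{-4084} = 509 \left(- \frac{1}{4084}\right) = - \frac{509}{4084}$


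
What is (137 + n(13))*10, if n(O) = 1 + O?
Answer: 1510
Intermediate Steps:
(137 + n(13))*10 = (137 + (1 + 13))*10 = (137 + 14)*10 = 151*10 = 1510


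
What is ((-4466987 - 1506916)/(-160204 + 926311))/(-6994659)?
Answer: 663767/595406358057 ≈ 1.1148e-6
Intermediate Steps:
((-4466987 - 1506916)/(-160204 + 926311))/(-6994659) = -5973903/766107*(-1/6994659) = -5973903*1/766107*(-1/6994659) = -663767/85123*(-1/6994659) = 663767/595406358057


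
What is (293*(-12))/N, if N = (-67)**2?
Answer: -3516/4489 ≈ -0.78325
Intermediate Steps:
N = 4489
(293*(-12))/N = (293*(-12))/4489 = -3516*1/4489 = -3516/4489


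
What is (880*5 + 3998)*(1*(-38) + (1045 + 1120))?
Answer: 17862546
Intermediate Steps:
(880*5 + 3998)*(1*(-38) + (1045 + 1120)) = (4400 + 3998)*(-38 + 2165) = 8398*2127 = 17862546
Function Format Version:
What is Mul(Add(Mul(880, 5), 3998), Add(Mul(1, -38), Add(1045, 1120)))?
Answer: 17862546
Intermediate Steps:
Mul(Add(Mul(880, 5), 3998), Add(Mul(1, -38), Add(1045, 1120))) = Mul(Add(4400, 3998), Add(-38, 2165)) = Mul(8398, 2127) = 17862546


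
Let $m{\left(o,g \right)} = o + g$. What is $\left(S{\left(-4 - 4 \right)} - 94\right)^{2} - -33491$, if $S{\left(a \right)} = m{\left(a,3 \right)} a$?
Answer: $36407$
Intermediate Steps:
$m{\left(o,g \right)} = g + o$
$S{\left(a \right)} = a \left(3 + a\right)$ ($S{\left(a \right)} = \left(3 + a\right) a = a \left(3 + a\right)$)
$\left(S{\left(-4 - 4 \right)} - 94\right)^{2} - -33491 = \left(\left(-4 - 4\right) \left(3 - 8\right) - 94\right)^{2} - -33491 = \left(- 8 \left(3 - 8\right) - 94\right)^{2} + 33491 = \left(\left(-8\right) \left(-5\right) - 94\right)^{2} + 33491 = \left(40 - 94\right)^{2} + 33491 = \left(-54\right)^{2} + 33491 = 2916 + 33491 = 36407$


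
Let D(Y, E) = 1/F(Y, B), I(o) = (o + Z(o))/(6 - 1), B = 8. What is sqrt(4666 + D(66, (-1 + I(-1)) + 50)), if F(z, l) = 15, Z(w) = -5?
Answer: sqrt(1049865)/15 ≈ 68.309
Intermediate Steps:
I(o) = -1 + o/5 (I(o) = (o - 5)/(6 - 1) = (-5 + o)/5 = (-5 + o)*(1/5) = -1 + o/5)
D(Y, E) = 1/15
sqrt(4666 + D(66, (-1 + I(-1)) + 50)) = sqrt(4666 + 1/15) = sqrt(69991/15) = sqrt(1049865)/15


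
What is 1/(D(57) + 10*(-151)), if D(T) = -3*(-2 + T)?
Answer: -1/1675 ≈ -0.00059702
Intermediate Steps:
D(T) = 6 - 3*T
1/(D(57) + 10*(-151)) = 1/((6 - 3*57) + 10*(-151)) = 1/((6 - 171) - 1510) = 1/(-165 - 1510) = 1/(-1675) = -1/1675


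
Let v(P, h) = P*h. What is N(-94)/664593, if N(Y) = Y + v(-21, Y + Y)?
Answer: 3854/664593 ≈ 0.0057990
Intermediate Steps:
N(Y) = -41*Y (N(Y) = Y - 21*(Y + Y) = Y - 42*Y = -41*Y)
N(-94)/664593 = -41*(-94)/664593 = 3854*(1/664593) = 3854/664593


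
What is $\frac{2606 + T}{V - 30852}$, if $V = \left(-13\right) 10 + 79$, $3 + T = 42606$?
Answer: $- \frac{45209}{30903} \approx -1.4629$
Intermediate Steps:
$T = 42603$ ($T = -3 + 42606 = 42603$)
$V = -51$ ($V = -130 + 79 = -51$)
$\frac{2606 + T}{V - 30852} = \frac{2606 + 42603}{-51 - 30852} = \frac{45209}{-30903} = 45209 \left(- \frac{1}{30903}\right) = - \frac{45209}{30903}$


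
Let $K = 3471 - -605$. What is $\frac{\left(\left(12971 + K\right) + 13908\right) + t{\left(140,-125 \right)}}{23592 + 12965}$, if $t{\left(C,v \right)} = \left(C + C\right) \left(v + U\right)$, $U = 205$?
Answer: $\frac{53355}{36557} \approx 1.4595$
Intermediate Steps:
$t{\left(C,v \right)} = 2 C \left(205 + v\right)$ ($t{\left(C,v \right)} = \left(C + C\right) \left(v + 205\right) = 2 C \left(205 + v\right)$)
$K = 4076$ ($K = 3471 + 605 = 4076$)
$\frac{\left(\left(12971 + K\right) + 13908\right) + t{\left(140,-125 \right)}}{23592 + 12965} = \frac{\left(\left(12971 + 4076\right) + 13908\right) + 2 \cdot 140 \left(205 - 125\right)}{23592 + 12965} = \frac{\left(17047 + 13908\right) + 2 \cdot 140 \cdot 80}{36557} = \left(30955 + 22400\right) \frac{1}{36557} = 53355 \cdot \frac{1}{36557} = \frac{53355}{36557}$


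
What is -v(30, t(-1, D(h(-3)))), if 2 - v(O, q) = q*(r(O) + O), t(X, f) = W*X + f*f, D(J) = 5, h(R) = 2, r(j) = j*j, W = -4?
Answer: 26968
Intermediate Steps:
r(j) = j²
t(X, f) = f² - 4*X (t(X, f) = -4*X + f*f = -4*X + f² = f² - 4*X)
v(O, q) = 2 - q*(O + O²) (v(O, q) = 2 - q*(O² + O) = 2 - q*(O + O²))
-v(30, t(-1, D(h(-3)))) = -(2 - 1*30*(5² - 4*(-1)) - 1*(5² - 4*(-1))*30²) = -(2 - 1*30*(25 + 4) - 1*(25 + 4)*900) = -(2 - 1*30*29 - 1*29*900) = -(2 - 870 - 26100) = -1*(-26968) = 26968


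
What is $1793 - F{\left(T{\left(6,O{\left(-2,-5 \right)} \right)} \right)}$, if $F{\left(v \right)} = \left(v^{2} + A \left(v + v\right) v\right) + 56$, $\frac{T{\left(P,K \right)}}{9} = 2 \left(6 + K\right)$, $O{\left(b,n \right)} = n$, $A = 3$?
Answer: $-531$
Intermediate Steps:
$T{\left(P,K \right)} = 108 + 18 K$ ($T{\left(P,K \right)} = 9 \cdot 2 \left(6 + K\right) = 9 \left(12 + 2 K\right) = 108 + 18 K$)
$F{\left(v \right)} = 56 + 7 v^{2}$ ($F{\left(v \right)} = \left(v^{2} + 3 \left(v + v\right) v\right) + 56 = \left(v^{2} + 3 \cdot 2 v v\right) + 56 = \left(v^{2} + 6 v v\right) + 56 = \left(v^{2} + 6 v^{2}\right) + 56 = 7 v^{2} + 56 = 56 + 7 v^{2}$)
$1793 - F{\left(T{\left(6,O{\left(-2,-5 \right)} \right)} \right)} = 1793 - \left(56 + 7 \left(108 + 18 \left(-5\right)\right)^{2}\right) = 1793 - \left(56 + 7 \left(108 - 90\right)^{2}\right) = 1793 - \left(56 + 7 \cdot 18^{2}\right) = 1793 - \left(56 + 7 \cdot 324\right) = 1793 - \left(56 + 2268\right) = 1793 - 2324 = -531$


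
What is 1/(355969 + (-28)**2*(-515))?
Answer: -1/47791 ≈ -2.0924e-5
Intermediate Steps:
1/(355969 + (-28)**2*(-515)) = 1/(355969 + 784*(-515)) = 1/(355969 - 403760) = 1/(-47791) = -1/47791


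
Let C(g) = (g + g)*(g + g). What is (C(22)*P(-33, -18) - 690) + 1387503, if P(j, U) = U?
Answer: 1351965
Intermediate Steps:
C(g) = 4*g² (C(g) = (2*g)*(2*g) = 4*g²)
(C(22)*P(-33, -18) - 690) + 1387503 = ((4*22²)*(-18) - 690) + 1387503 = ((4*484)*(-18) - 690) + 1387503 = (1936*(-18) - 690) + 1387503 = (-34848 - 690) + 1387503 = -35538 + 1387503 = 1351965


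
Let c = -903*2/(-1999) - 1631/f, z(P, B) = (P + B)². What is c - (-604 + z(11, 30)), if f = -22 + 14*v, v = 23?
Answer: -648595469/599700 ≈ -1081.5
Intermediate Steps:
z(P, B) = (B + P)²
f = 300 (f = -22 + 14*23 = -22 + 322 = 300)
c = -2718569/599700 (c = -903*2/(-1999) - 1631/300 = -1806*(-1/1999) - 1631*1/300 = 1806/1999 - 1631/300 = -2718569/599700 ≈ -4.5332)
c - (-604 + z(11, 30)) = -2718569/599700 - (-604 + (30 + 11)²) = -2718569/599700 - (-604 + 41²) = -2718569/599700 - (-604 + 1681) = -2718569/599700 - 1*1077 = -2718569/599700 - 1077 = -648595469/599700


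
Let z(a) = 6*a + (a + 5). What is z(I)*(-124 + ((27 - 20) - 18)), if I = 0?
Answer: -675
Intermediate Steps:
z(a) = 5 + 7*a (z(a) = 6*a + (5 + a) = 5 + 7*a)
z(I)*(-124 + ((27 - 20) - 18)) = (5 + 7*0)*(-124 + ((27 - 20) - 18)) = (5 + 0)*(-124 + (7 - 18)) = 5*(-124 - 11) = 5*(-135) = -675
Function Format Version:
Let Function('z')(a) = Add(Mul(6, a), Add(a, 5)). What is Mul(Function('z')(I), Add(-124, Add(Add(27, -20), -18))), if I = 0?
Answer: -675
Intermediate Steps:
Function('z')(a) = Add(5, Mul(7, a)) (Function('z')(a) = Add(Mul(6, a), Add(5, a)) = Add(5, Mul(7, a)))
Mul(Function('z')(I), Add(-124, Add(Add(27, -20), -18))) = Mul(Add(5, Mul(7, 0)), Add(-124, Add(Add(27, -20), -18))) = Mul(Add(5, 0), Add(-124, Add(7, -18))) = Mul(5, Add(-124, -11)) = Mul(5, -135) = -675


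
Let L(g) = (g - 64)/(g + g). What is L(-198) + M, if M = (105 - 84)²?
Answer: 87449/198 ≈ 441.66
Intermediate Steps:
L(g) = (-64 + g)/(2*g) (L(g) = (-64 + g)/((2*g)) = (-64 + g)*(1/(2*g)) = (-64 + g)/(2*g))
M = 441 (M = 21² = 441)
L(-198) + M = (½)*(-64 - 198)/(-198) + 441 = (½)*(-1/198)*(-262) + 441 = 131/198 + 441 = 87449/198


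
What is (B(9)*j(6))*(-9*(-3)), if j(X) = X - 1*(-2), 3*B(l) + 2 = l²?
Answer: 5688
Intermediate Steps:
B(l) = -⅔ + l²/3
j(X) = 2 + X (j(X) = X + 2 = 2 + X)
(B(9)*j(6))*(-9*(-3)) = ((-⅔ + (⅓)*9²)*(2 + 6))*(-9*(-3)) = ((-⅔ + (⅓)*81)*8)*27 = ((-⅔ + 27)*8)*27 = ((79/3)*8)*27 = (632/3)*27 = 5688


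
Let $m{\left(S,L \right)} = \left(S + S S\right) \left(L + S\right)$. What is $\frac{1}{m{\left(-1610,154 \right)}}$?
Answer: $- \frac{1}{3771753440} \approx -2.6513 \cdot 10^{-10}$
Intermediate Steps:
$m{\left(S,L \right)} = \left(L + S\right) \left(S + S^{2}\right)$ ($m{\left(S,L \right)} = \left(S + S^{2}\right) \left(L + S\right) = \left(L + S\right) \left(S + S^{2}\right)$)
$\frac{1}{m{\left(-1610,154 \right)}} = \frac{1}{\left(-1610\right) \left(154 - 1610 + \left(-1610\right)^{2} + 154 \left(-1610\right)\right)} = \frac{1}{\left(-1610\right) \left(154 - 1610 + 2592100 - 247940\right)} = \frac{1}{\left(-1610\right) 2342704} = \frac{1}{-3771753440} = - \frac{1}{3771753440}$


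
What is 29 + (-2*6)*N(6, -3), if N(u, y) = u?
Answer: -43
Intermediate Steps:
29 + (-2*6)*N(6, -3) = 29 - 2*6*6 = 29 - 12*6 = 29 - 72 = -43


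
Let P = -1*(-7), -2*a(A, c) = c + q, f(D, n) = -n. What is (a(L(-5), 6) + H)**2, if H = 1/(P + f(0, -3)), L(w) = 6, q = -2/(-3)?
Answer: 9409/900 ≈ 10.454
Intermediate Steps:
q = 2/3 (q = -2*(-1/3) = 2/3 ≈ 0.66667)
a(A, c) = -1/3 - c/2 (a(A, c) = -(c + 2/3)/2 = -(2/3 + c)/2 = -1/3 - c/2)
P = 7
H = 1/10 (H = 1/(7 - 1*(-3)) = 1/(7 + 3) = 1/10 ≈ 0.10000)
(a(L(-5), 6) + H)**2 = ((-1/3 - 1/2*6) + 1/10)**2 = ((-1/3 - 3) + 1/10)**2 = (-10/3 + 1/10)**2 = (-97/30)**2 = 9409/900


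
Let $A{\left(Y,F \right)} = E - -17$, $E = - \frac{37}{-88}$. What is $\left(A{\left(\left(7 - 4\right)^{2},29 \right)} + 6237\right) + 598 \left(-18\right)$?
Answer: $- \frac{396843}{88} \approx -4509.6$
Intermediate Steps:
$E = \frac{37}{88}$ ($E = \left(-37\right) \left(- \frac{1}{88}\right) = \frac{37}{88} \approx 0.42045$)
$A{\left(Y,F \right)} = \frac{1533}{88}$ ($A{\left(Y,F \right)} = \frac{37}{88} - -17 = \frac{37}{88} + 17 = \frac{1533}{88}$)
$\left(A{\left(\left(7 - 4\right)^{2},29 \right)} + 6237\right) + 598 \left(-18\right) = \left(\frac{1533}{88} + 6237\right) + 598 \left(-18\right) = \frac{550389}{88} - 10764 = - \frac{396843}{88}$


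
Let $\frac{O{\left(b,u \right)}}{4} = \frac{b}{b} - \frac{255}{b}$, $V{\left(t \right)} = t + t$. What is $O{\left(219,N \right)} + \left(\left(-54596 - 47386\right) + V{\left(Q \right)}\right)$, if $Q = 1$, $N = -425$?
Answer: $- \frac{7444588}{73} \approx -1.0198 \cdot 10^{5}$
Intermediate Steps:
$V{\left(t \right)} = 2 t$
$O{\left(b,u \right)} = 4 - \frac{1020}{b}$ ($O{\left(b,u \right)} = 4 \left(\frac{b}{b} - \frac{255}{b}\right) = 4 \left(1 - \frac{255}{b}\right) = 4 - \frac{1020}{b}$)
$O{\left(219,N \right)} + \left(\left(-54596 - 47386\right) + V{\left(Q \right)}\right) = \left(4 - \frac{1020}{219}\right) + \left(\left(-54596 - 47386\right) + 2 \cdot 1\right) = \left(4 - \frac{340}{73}\right) + \left(-101982 + 2\right) = \left(4 - \frac{340}{73}\right) - 101980 = - \frac{48}{73} - 101980 = - \frac{7444588}{73}$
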